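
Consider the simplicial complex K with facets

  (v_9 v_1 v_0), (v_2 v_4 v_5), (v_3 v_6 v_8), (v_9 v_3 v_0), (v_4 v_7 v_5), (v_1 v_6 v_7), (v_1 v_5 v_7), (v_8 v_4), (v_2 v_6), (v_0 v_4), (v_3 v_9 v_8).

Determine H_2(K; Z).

H_2 = 0.

Order the vertices as v_0 < v_1 < v_2 < v_3 < v_4 < v_5 < v_6 < v_7 < v_8 < v_9. Listing each simplex with vertices in this order, K has dimension 2 with simplices:

  0-simplices (10): [v_0], [v_1], [v_2], [v_3], [v_4], [v_5], [v_6], [v_7], [v_8], [v_9]
  1-simplices (21): (21 of them)
  2-simplices (8): [v_0,v_1,v_9], [v_0,v_3,v_9], [v_1,v_5,v_7], [v_1,v_6,v_7], [v_2,v_4,v_5], [v_3,v_6,v_8], [v_3,v_8,v_9], [v_4,v_5,v_7]

Hence C_0 ≅ Z^10, C_1 ≅ Z^21, C_2 ≅ Z^8.

Boundary ∂_1: C_1 → C_0 is given by ∂[p,q] = [q] − [p].
The 10×21 boundary matrix has rank 9 and Smith normal form diag(1,1,1,1,1,1,1,1,1).

∂_2: C_2 → C_1 acts by ∂[p,q,r] = [q,r] − [p,r] + [p,q]. For instance
  ∂[v_1,v_6,v_7] = [v_6,v_7] − [v_1,v_7] + [v_1,v_6],
  ∂[v_2,v_4,v_5] = [v_4,v_5] − [v_2,v_5] + [v_2,v_4].
This gives a 21×8 integer matrix of rank 8; reducing to Smith normal form yields diagonal entries (1,1,1,1,1,1,1,1).

Now H_k = ker ∂_k / im ∂_{k+1}, so:

  H_2: rank ker ∂_2 − rank ∂_3 = (8 − 8) − 0 = 0, and there is no ∂_3, so H_2 ≅ 0.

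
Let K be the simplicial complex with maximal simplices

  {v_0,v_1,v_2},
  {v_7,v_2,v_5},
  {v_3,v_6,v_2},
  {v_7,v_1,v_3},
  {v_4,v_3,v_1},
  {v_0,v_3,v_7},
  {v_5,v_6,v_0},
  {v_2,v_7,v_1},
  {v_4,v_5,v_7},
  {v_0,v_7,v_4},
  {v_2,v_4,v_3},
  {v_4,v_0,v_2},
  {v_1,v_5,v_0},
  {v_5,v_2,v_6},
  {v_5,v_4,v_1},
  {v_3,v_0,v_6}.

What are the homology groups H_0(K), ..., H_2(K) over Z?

Take the total order v_0 < v_1 < v_2 < v_3 < v_4 < v_5 < v_6 < v_7 on the vertex set. Then K (dimension 2) consists of the simplices:

  0-simplices (8): [v_0], [v_1], [v_2], [v_3], [v_4], [v_5], [v_6], [v_7]
  1-simplices (24): (24 of them)
  2-simplices (16): (16 of them)

so the chain groups are C_0 ≅ Z^8, C_1 ≅ Z^24, C_2 ≅ Z^16.

The boundary map ∂_1: C_1 → C_0 is given by ∂[p,q] = [q] − [p]. For instance
  ∂[v_2,v_5] = [v_5] − [v_2].
The 8×24 boundary matrix has rank 7 and Smith normal form diag(1,1,1,1,1,1,1).

∂_2: C_2 → C_1 acts by ∂[p,q,r] = [q,r] − [p,r] + [p,q]. For instance
  ∂[v_0,v_1,v_2] = [v_1,v_2] − [v_0,v_2] + [v_0,v_1],
  ∂[v_1,v_3,v_7] = [v_3,v_7] − [v_1,v_7] + [v_1,v_3].
This gives a 24×16 integer matrix of rank 15; reducing to Smith normal form yields diagonal entries (1,1,1,1,1,1,1,1,1,1,1,1,1,1,1).

Computing H_k = (kernel of ∂_k) / (image of ∂_{k+1}):

  H_0: rank C_0 − rank ∂_1 = 8 − 7 = 1, and the invariant factors of ∂_1 are all 1, so H_0 = Z.
  H_1: rank ker ∂_1 − rank ∂_2 = (24 − 7) − 15 = 2, and the invariant factors of ∂_2 are all 1, so H_1 = Z^2.
  H_2: rank ker ∂_2 − rank ∂_3 = (16 − 15) − 0 = 1, and there is no ∂_3, so H_2 = Z.

As a check, the Euler characteristic is 8 − 24 + 16 = 0, which agrees with 1 − 2 + 1 = 0.
(K is a triangulation of the torus T^2.)

H_0 ≅ Z,  H_1 ≅ Z^2,  H_2 ≅ Z.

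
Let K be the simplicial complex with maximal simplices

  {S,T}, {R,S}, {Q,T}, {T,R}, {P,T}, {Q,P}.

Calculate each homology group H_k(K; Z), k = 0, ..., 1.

K has 5 vertices, 6 edges.
rank ∂_0 = 0, rank ∂_1 = 4 ⇒ b_0 = 5 − 0 − 4 = 1; all invariant factors of ∂_1 are 1 so no torsion. So H_0 ≅ Z.
rank ∂_1 = 4, rank ∂_2 = 0 ⇒ b_1 = 6 − 4 − 0 = 2. So H_1 ≅ Z^2.

H_0 = Z,  H_1 = Z^2.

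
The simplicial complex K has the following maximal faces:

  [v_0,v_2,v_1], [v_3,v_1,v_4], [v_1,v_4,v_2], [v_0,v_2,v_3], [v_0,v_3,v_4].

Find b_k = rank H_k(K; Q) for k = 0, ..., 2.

We work with the vertex ordering v_0 < v_1 < v_2 < v_3 < v_4. The simplices of K, each written with vertices in increasing order, are:

  0-simplices (5): [v_0], [v_1], [v_2], [v_3], [v_4]
  1-simplices (10): [v_0,v_1], [v_0,v_2], [v_0,v_3], [v_0,v_4], [v_1,v_2], [v_1,v_3], [v_1,v_4], [v_2,v_3], [v_2,v_4], [v_3,v_4]
  2-simplices (5): [v_0,v_1,v_2], [v_0,v_2,v_3], [v_0,v_3,v_4], [v_1,v_2,v_4], [v_1,v_3,v_4]

Hence C_0 ≅ Z^5, C_1 ≅ Z^10, C_2 ≅ Z^5.

∂_1: C_1 → C_0 sends each edge [p,q] (with p < q) to q − p. For instance
  ∂[v_2,v_3] = [v_3] − [v_2].
As a 5×10 matrix over Z this has rank 4, with invariant factors (1,1,1,1).

Boundary ∂_2: C_2 → C_1 maps a triangle to the signed sum of its edges. For instance
  ∂[v_0,v_2,v_3] = [v_2,v_3] − [v_0,v_3] + [v_0,v_2],
  ∂[v_0,v_1,v_2] = [v_1,v_2] − [v_0,v_2] + [v_0,v_1].
As a 10×5 matrix over Z this has rank 5, with invariant factors (1,1,1,1,1).

Computing H_k = (kernel of ∂_k) / (image of ∂_{k+1}):

  H_0: rank C_0 − rank ∂_1 = 5 − 4 = 1, and the invariant factors of ∂_1 are all 1, so H_0 = Z.
  H_1: rank ker ∂_1 − rank ∂_2 = (10 − 4) − 5 = 1, and the invariant factors of ∂_2 are all 1, so H_1 = Z.
  H_2: rank ker ∂_2 − rank ∂_3 = (5 − 5) − 0 = 0, and there is no ∂_3, so H_2 = 0.

As a check, the Euler characteristic is 5 − 10 + 5 = 0, which agrees with 1 − 1 + 0 = 0.
(K is a triangulation of the Möbius band.)

Hence the Betti numbers are b_0 = 1, b_1 = 1, b_2 = 0.

b_0 = 1, b_1 = 1, b_2 = 0.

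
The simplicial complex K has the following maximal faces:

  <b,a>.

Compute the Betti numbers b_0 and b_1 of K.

b_0 = 1, b_1 = 0.

Order the vertices as a < b. Listing each simplex with vertices in this order, K has dimension 1 with simplices:

  0-simplices (2): a, b
  1-simplices (1): ab

so the chain groups are C_0 ≅ Z^2, C_1 ≅ Z^1.

The boundary map ∂_1: C_1 → C_0 is given by ∂[p,q] = [q] − [p]. For instance
  ∂ab = b − a.
This gives a 2×1 integer matrix of rank 1; reducing to Smith normal form yields diagonal entries (1).

From H_k ≅ ker(∂_k) / im(∂_{k+1}) we obtain:

  H_0: rank C_0 − rank ∂_1 = 2 − 1 = 1, and the invariant factors of ∂_1 are all 1, so H_0 ≅ Z.
  H_1: rank ker ∂_1 − rank ∂_2 = (1 − 1) − 0 = 0, and there is no ∂_2, so H_1 ≅ 0.

Hence the Betti numbers are b_0 = 1, b_1 = 0.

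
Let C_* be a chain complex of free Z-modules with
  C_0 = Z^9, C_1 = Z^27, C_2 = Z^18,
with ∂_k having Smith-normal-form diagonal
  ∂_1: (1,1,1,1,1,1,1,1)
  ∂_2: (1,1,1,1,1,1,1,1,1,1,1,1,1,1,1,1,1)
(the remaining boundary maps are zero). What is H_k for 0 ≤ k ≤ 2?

H_0: b_0 = 9 − 0 − 8 = 1; torsion from ∂_1 factors > 1: none. So H_0 ≅ Z.
H_1: b_1 = 27 − 8 − 17 = 2; torsion from ∂_2 factors > 1: none. So H_1 ≅ Z^2.
H_2: b_2 = 18 − 17 − 0 = 1; torsion from ∂_3 factors > 1: none. So H_2 ≅ Z.

H_0 ≅ Z,  H_1 ≅ Z^2,  H_2 ≅ Z.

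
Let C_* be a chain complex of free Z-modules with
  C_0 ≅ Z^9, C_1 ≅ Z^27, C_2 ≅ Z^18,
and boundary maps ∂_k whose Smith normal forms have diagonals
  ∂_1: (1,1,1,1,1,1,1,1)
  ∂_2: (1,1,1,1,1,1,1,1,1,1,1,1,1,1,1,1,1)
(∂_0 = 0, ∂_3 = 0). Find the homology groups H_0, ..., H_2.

H_0: b_0 = 9 − 0 − 8 = 1; torsion from ∂_1 factors > 1: none. So H_0 ≅ Z.
H_1: b_1 = 27 − 8 − 17 = 2; torsion from ∂_2 factors > 1: none. So H_1 ≅ Z^2.
H_2: b_2 = 18 − 17 − 0 = 1; torsion from ∂_3 factors > 1: none. So H_2 ≅ Z.

H_0 ≅ Z,  H_1 ≅ Z^2,  H_2 ≅ Z.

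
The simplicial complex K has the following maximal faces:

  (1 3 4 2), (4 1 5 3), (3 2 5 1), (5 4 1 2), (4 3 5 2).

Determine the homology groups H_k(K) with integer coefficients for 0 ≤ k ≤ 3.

Order the vertices as 1 < 2 < 3 < 4 < 5. Listing each simplex with vertices in this order, K has dimension 3 with simplices:

  0-simplices (5): [1], [2], [3], [4], [5]
  1-simplices (10): [1,2], [1,3], [1,4], [1,5], [2,3], [2,4], [2,5], [3,4], [3,5], [4,5]
  2-simplices (10): [1,2,3], [1,2,4], [1,2,5], [1,3,4], [1,3,5], [1,4,5], [2,3,4], [2,3,5], [2,4,5], [3,4,5]
  3-simplices (5): [1,2,3,4], [1,2,3,5], [1,2,4,5], [1,3,4,5], [2,3,4,5]

so the chain groups are C_0 ≅ Z^5, C_1 ≅ Z^10, C_2 ≅ Z^10, C_3 ≅ Z^5.

∂_1: C_1 → C_0 is given by ∂[p,q] = [q] − [p]. For instance
  ∂[1,3] = [3] − [1].
The resulting 5×10 matrix has rank 4, and its Smith normal form has invariant factors (1,1,1,1).

∂_2: C_2 → C_1 maps a triangle to the signed sum of its edges. For instance
  ∂[1,3,5] = [3,5] − [1,5] + [1,3],
  ∂[1,2,3] = [2,3] − [1,3] + [1,2].
The 10×10 boundary matrix has rank 6 and Smith normal form diag(1,1,1,1,1,1).

Boundary ∂_3: C_3 → C_2 sends each 3-simplex σ to the alternating sum Σ_i (−1)^i (σ with its i-th vertex removed). For instance
  ∂[1,2,4,5] = [2,4,5] − [1,4,5] + [1,2,5] − [1,2,4],
  ∂[2,3,4,5] = [3,4,5] − [2,4,5] + [2,3,5] − [2,3,4].
The resulting 10×5 matrix has rank 4, and its Smith normal form has invariant factors (1,1,1,1).

From H_k ≅ ker(∂_k) / im(∂_{k+1}) we obtain:

  H_0: rank C_0 − rank ∂_1 = 5 − 4 = 1, and the invariant factors of ∂_1 are all 1, so H_0 = Z.
  H_1: rank ker ∂_1 − rank ∂_2 = (10 − 4) − 6 = 0, and the invariant factors of ∂_2 are all 1, so H_1 = 0.
  H_2: rank ker ∂_2 − rank ∂_3 = (10 − 6) − 4 = 0, and the invariant factors of ∂_3 are all 1, so H_2 = 0.
  H_3: rank ker ∂_3 − rank ∂_4 = (5 − 4) − 0 = 1, and there is no ∂_4, so H_3 = Z.

H_0 = Z,  H_1 = 0,  H_2 = 0,  H_3 = Z.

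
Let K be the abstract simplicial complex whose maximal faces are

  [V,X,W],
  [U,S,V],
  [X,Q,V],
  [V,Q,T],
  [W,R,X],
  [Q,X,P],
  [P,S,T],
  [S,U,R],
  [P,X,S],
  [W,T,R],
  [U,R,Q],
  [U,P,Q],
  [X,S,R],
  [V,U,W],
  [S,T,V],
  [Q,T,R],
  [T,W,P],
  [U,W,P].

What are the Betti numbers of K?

Order the vertices as P < Q < R < S < T < U < V < W < X. Listing each simplex with vertices in this order, K has dimension 2 with simplices:

  0-simplices (9): P, Q, R, S, T, U, V, W, X
  1-simplices (27): PQ, PS, PT, PU, PW, PX, QR, QT, QU, QV, QX, RS, RT, RU, RW, RX, ST, SU, SV, SX, TV, TW, UV, UW, VW, VX, WX
  2-simplices (18): PQU, PQX, PST, PSX, PTW, PUW, QRT, QRU, QTV, QVX, RSU, RSX, RTW, RWX, STV, SUV, UVW, VWX

Hence C_0 ≅ Z^9, C_1 ≅ Z^27, C_2 ≅ Z^18.

The boundary map ∂_1: C_1 → C_0 sends each edge [p,q] (with p < q) to q − p. For instance
  ∂SU = U − S.
The 9×27 boundary matrix has rank 8 and Smith normal form diag(1,1,1,1,1,1,1,1).

Boundary ∂_2: C_2 → C_1 sends each 2-simplex [p,q,r] to [q,r] − [p,r] + [p,q]. For instance
  ∂STV = TV − SV + ST,
  ∂RTW = TW − RW + RT.
This gives a 27×18 integer matrix of rank 17; reducing to Smith normal form yields diagonal entries (1,1,1,1,1,1,1,1,1,1,1,1,1,1,1,1,1).

Computing H_k = (kernel of ∂_k) / (image of ∂_{k+1}):

  H_0: rank C_0 − rank ∂_1 = 9 − 8 = 1, and the invariant factors of ∂_1 are all 1, so H_0 ≅ Z.
  H_1: rank ker ∂_1 − rank ∂_2 = (27 − 8) − 17 = 2, and the invariant factors of ∂_2 are all 1, so H_1 ≅ Z^2.
  H_2: rank ker ∂_2 − rank ∂_3 = (18 − 17) − 0 = 1, and there is no ∂_3, so H_2 ≅ Z.

Hence the Betti numbers are b_0 = 1, b_1 = 2, b_2 = 1.

b_0 = 1, b_1 = 2, b_2 = 1.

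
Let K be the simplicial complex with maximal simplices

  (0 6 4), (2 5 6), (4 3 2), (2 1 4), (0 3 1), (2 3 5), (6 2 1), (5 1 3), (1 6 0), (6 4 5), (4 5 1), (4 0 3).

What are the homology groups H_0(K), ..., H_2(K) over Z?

Order the vertices as 0 < 1 < 2 < 3 < 4 < 5 < 6. Listing each simplex with vertices in this order, K has dimension 2 with simplices:

  0-simplices (7): [0], [1], [2], [3], [4], [5], [6]
  1-simplices (18): [0,1], [0,3], [0,4], [0,6], [1,2], [1,3], [1,4], [1,5], [1,6], [2,3], [2,4], [2,5], [2,6], [3,4], [3,5], [4,5], [4,6], [5,6]
  2-simplices (12): [0,1,3], [0,1,6], [0,3,4], [0,4,6], [1,2,4], [1,2,6], [1,3,5], [1,4,5], [2,3,4], [2,3,5], [2,5,6], [4,5,6]

so the chain groups are C_0 ≅ Z^7, C_1 ≅ Z^18, C_2 ≅ Z^12.

∂_1: C_1 → C_0 maps an edge to its endpoints' difference, ∂[p,q] = q − p. For instance
  ∂[3,4] = [4] − [3].
This gives a 7×18 integer matrix of rank 6; reducing to Smith normal form yields diagonal entries (1,1,1,1,1,1).

Boundary ∂_2: C_2 → C_1 acts by ∂[p,q,r] = [q,r] − [p,r] + [p,q]. For instance
  ∂[2,5,6] = [5,6] − [2,6] + [2,5],
  ∂[0,3,4] = [3,4] − [0,4] + [0,3].
This gives a 18×12 integer matrix of rank 12; reducing to Smith normal form yields diagonal entries (1,1,1,1,1,1,1,1,1,1,1,2).

From H_k ≅ ker(∂_k) / im(∂_{k+1}) we obtain:

  H_0: rank C_0 − rank ∂_1 = 7 − 6 = 1, and the invariant factors of ∂_1 are all 1, so H_0 = Z.
  H_1: rank ker ∂_1 − rank ∂_2 = (18 − 6) − 12 = 0, and ∂_2 has invariant factor 2 > 1, so H_1 = Z_2.
  H_2: rank ker ∂_2 − rank ∂_3 = (12 − 12) − 0 = 0, and there is no ∂_3, so H_2 = 0.

H_0 = Z,  H_1 = Z_2,  H_2 = 0.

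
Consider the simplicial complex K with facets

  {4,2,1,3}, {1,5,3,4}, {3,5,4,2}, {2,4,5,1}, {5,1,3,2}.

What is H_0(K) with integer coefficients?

Take the total order 1 < 2 < 3 < 4 < 5 on the vertex set. Then K (dimension 3) consists of the simplices:

  0-simplices (5): [1], [2], [3], [4], [5]
  1-simplices (10): [1,2], [1,3], [1,4], [1,5], [2,3], [2,4], [2,5], [3,4], [3,5], [4,5]
  2-simplices (10): [1,2,3], [1,2,4], [1,2,5], [1,3,4], [1,3,5], [1,4,5], [2,3,4], [2,3,5], [2,4,5], [3,4,5]
  3-simplices (5): [1,2,3,4], [1,2,3,5], [1,2,4,5], [1,3,4,5], [2,3,4,5]

giving chain groups C_0 ≅ Z^5, C_1 ≅ Z^10, C_2 ≅ Z^10, C_3 ≅ Z^5.

The boundary map ∂_1: C_1 → C_0 sends each edge [p,q] (with p < q) to q − p.
This gives a 5×10 integer matrix of rank 4; reducing to Smith normal form yields diagonal entries (1,1,1,1).

∂_2: C_2 → C_1 acts by ∂[p,q,r] = [q,r] − [p,r] + [p,q]. For instance
  ∂[2,4,5] = [4,5] − [2,5] + [2,4],
  ∂[1,2,5] = [2,5] − [1,5] + [1,2].
The resulting 10×10 matrix has rank 6, and its Smith normal form has invariant factors (1,1,1,1,1,1).

Boundary ∂_3: C_3 → C_2 sends each 3-simplex σ to the alternating sum Σ_i (−1)^i (σ with its i-th vertex removed). For instance
  ∂[1,2,4,5] = [2,4,5] − [1,4,5] + [1,2,5] − [1,2,4],
  ∂[2,3,4,5] = [3,4,5] − [2,4,5] + [2,3,5] − [2,3,4].
The resulting 10×5 matrix has rank 4, and its Smith normal form has invariant factors (1,1,1,1).

Reading off H_k = ker ∂_k / im ∂_{k+1}:

  H_0: rank C_0 − rank ∂_1 = 5 − 4 = 1, and the invariant factors of ∂_1 are all 1, so H_0 ≅ Z.

(K is a triangulation of the 3-sphere S^3.)

H_0 ≅ Z.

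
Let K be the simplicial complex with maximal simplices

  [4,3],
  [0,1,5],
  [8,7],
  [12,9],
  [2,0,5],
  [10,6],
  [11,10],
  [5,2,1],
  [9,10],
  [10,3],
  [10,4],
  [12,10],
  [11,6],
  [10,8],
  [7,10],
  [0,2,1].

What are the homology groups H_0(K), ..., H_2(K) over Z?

H_0 ≅ Z^2,  H_1 ≅ Z^4,  H_2 ≅ Z.

We work with the vertex ordering 0 < 1 < 2 < 3 < 4 < 5 < 6 < 7 < 8 < 9 < 10 < 11 < 12. The simplices of K, each written with vertices in increasing order, are:

  0-simplices (13): [0], [1], [2], [3], [4], [5], [6], [7], [8], [9], [10], [11], [12]
  1-simplices (18): [0,1], [0,2], [0,5], [1,2], [1,5], [2,5], [3,4], [3,10], [4,10], [6,10], [6,11], [7,8], [7,10], [8,10], [9,10], [9,12], [10,11], [10,12]
  2-simplices (4): [0,1,2], [0,1,5], [0,2,5], [1,2,5]

Hence C_0 ≅ Z^13, C_1 ≅ Z^18, C_2 ≅ Z^4.

∂_1: C_1 → C_0 is given by ∂[p,q] = [q] − [p]. For instance
  ∂[9,10] = [10] − [9].
The resulting 13×18 matrix has rank 11, and its Smith normal form has invariant factors (1,1,1,1,1,1,1,1,1,1,1).

The boundary map ∂_2: C_2 → C_1 maps a triangle to the signed sum of its edges. For instance
  ∂[0,1,5] = [1,5] − [0,5] + [0,1],
  ∂[1,2,5] = [2,5] − [1,5] + [1,2].
As a 18×4 matrix over Z this has rank 3, with invariant factors (1,1,1).

From H_k ≅ ker(∂_k) / im(∂_{k+1}) we obtain:

  H_0: rank C_0 − rank ∂_1 = 13 − 11 = 2, and the invariant factors of ∂_1 are all 1, so H_0 ≅ Z^2.
  H_1: rank ker ∂_1 − rank ∂_2 = (18 − 11) − 3 = 4, and the invariant factors of ∂_2 are all 1, so H_1 ≅ Z^4.
  H_2: rank ker ∂_2 − rank ∂_3 = (4 − 3) − 0 = 1, and there is no ∂_3, so H_2 ≅ Z.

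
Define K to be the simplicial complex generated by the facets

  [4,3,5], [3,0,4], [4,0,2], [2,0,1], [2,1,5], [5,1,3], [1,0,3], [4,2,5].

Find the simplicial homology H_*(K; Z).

H_0 ≅ Z,  H_1 = 0,  H_2 ≅ Z.

Order the vertices as 0 < 1 < 2 < 3 < 4 < 5. Listing each simplex with vertices in this order, K has dimension 2 with simplices:

  0-simplices (6): [0], [1], [2], [3], [4], [5]
  1-simplices (12): [0,1], [0,2], [0,3], [0,4], [1,2], [1,3], [1,5], [2,4], [2,5], [3,4], [3,5], [4,5]
  2-simplices (8): [0,1,2], [0,1,3], [0,2,4], [0,3,4], [1,2,5], [1,3,5], [2,4,5], [3,4,5]

giving chain groups C_0 ≅ Z^6, C_1 ≅ Z^12, C_2 ≅ Z^8.

Boundary ∂_1: C_1 → C_0 is given by ∂[p,q] = [q] − [p]. For instance
  ∂[2,4] = [4] − [2].
The 6×12 boundary matrix has rank 5 and Smith normal form diag(1,1,1,1,1).

The boundary map ∂_2: C_2 → C_1 maps a triangle to the signed sum of its edges. For instance
  ∂[0,1,3] = [1,3] − [0,3] + [0,1],
  ∂[1,3,5] = [3,5] − [1,5] + [1,3].
The 12×8 boundary matrix has rank 7 and Smith normal form diag(1,1,1,1,1,1,1).

From H_k ≅ ker(∂_k) / im(∂_{k+1}) we obtain:

  H_0: rank C_0 − rank ∂_1 = 6 − 5 = 1, and the invariant factors of ∂_1 are all 1, so H_0 ≅ Z.
  H_1: rank ker ∂_1 − rank ∂_2 = (12 − 5) − 7 = 0, and the invariant factors of ∂_2 are all 1, so H_1 ≅ 0.
  H_2: rank ker ∂_2 − rank ∂_3 = (8 − 7) − 0 = 1, and there is no ∂_3, so H_2 ≅ Z.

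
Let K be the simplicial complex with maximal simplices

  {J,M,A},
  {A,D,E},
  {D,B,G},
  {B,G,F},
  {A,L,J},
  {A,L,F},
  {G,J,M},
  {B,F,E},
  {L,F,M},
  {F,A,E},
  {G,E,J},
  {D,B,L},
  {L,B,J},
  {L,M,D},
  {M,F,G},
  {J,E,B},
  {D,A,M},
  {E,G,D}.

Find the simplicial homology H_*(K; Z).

H_0 = Z,  H_1 = Z ⊕ Z/2,  H_2 = 0.

We work with the vertex ordering A < B < D < E < F < G < J < L < M. The simplices of K, each written with vertices in increasing order, are:

  0-simplices (9): A, B, D, E, F, G, J, L, M
  1-simplices (27): AD, AE, AF, AJ, AL, AM, BD, BE, BF, BG, BJ, BL, DE, DG, DL, DM, EF, EG, EJ, FG, FL, FM, GJ, GM, JL, JM, LM
  2-simplices (18): ADE, ADM, AEF, AFL, AJL, AJM, BDG, BDL, BEF, BEJ, BFG, BJL, DEG, DLM, EGJ, FGM, FLM, GJM

Hence C_0 ≅ Z^9, C_1 ≅ Z^27, C_2 ≅ Z^18.

The boundary map ∂_1: C_1 → C_0 maps an edge to its endpoints' difference, ∂[p,q] = q − p.
As a 9×27 matrix over Z this has rank 8, with invariant factors (1,1,1,1,1,1,1,1).

∂_2: C_2 → C_1 sends each 2-simplex [p,q,r] to [q,r] − [p,r] + [p,q]. For instance
  ∂DLM = LM − DM + DL,
  ∂FGM = GM − FM + FG.
The 27×18 boundary matrix has rank 18 and Smith normal form diag(1,1,1,1,1,1,1,1,1,1,1,1,1,1,1,1,1,2).

Computing H_k = (kernel of ∂_k) / (image of ∂_{k+1}):

  H_0: rank C_0 − rank ∂_1 = 9 − 8 = 1, and the invariant factors of ∂_1 are all 1, so H_0 = Z.
  H_1: rank ker ∂_1 − rank ∂_2 = (27 − 8) − 18 = 1, and ∂_2 has invariant factor 2 > 1, so H_1 = Z ⊕ Z/2.
  H_2: rank ker ∂_2 − rank ∂_3 = (18 − 18) − 0 = 0, and there is no ∂_3, so H_2 = 0.

(K is a triangulation of the Klein bottle.)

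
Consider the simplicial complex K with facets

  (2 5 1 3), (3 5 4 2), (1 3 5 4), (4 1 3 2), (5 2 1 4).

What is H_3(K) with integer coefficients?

H_3 = Z.

Fix the vertex order 1 < 2 < 3 < 4 < 5 and write every simplex with vertices in increasing order. Then dim K = 3 and the simplices of K are:

  0-simplices (5): [1], [2], [3], [4], [5]
  1-simplices (10): [1,2], [1,3], [1,4], [1,5], [2,3], [2,4], [2,5], [3,4], [3,5], [4,5]
  2-simplices (10): [1,2,3], [1,2,4], [1,2,5], [1,3,4], [1,3,5], [1,4,5], [2,3,4], [2,3,5], [2,4,5], [3,4,5]
  3-simplices (5): [1,2,3,4], [1,2,3,5], [1,2,4,5], [1,3,4,5], [2,3,4,5]

giving chain groups C_0 ≅ Z^5, C_1 ≅ Z^10, C_2 ≅ Z^10, C_3 ≅ Z^5.

Boundary ∂_1: C_1 → C_0 sends each edge [p,q] (with p < q) to q − p. For instance
  ∂[1,2] = [2] − [1].
The resulting 5×10 matrix has rank 4, and its Smith normal form has invariant factors (1,1,1,1).

∂_2: C_2 → C_1 maps a triangle to the signed sum of its edges. For instance
  ∂[1,4,5] = [4,5] − [1,5] + [1,4],
  ∂[2,3,5] = [3,5] − [2,5] + [2,3].
As a 10×10 matrix over Z this has rank 6, with invariant factors (1,1,1,1,1,1).

∂_3: C_3 → C_2 sends each 3-simplex σ to the alternating sum Σ_i (−1)^i (σ with its i-th vertex removed). For instance
  ∂[1,2,3,4] = [2,3,4] − [1,3,4] + [1,2,4] − [1,2,3],
  ∂[2,3,4,5] = [3,4,5] − [2,4,5] + [2,3,5] − [2,3,4].
As a 10×5 matrix over Z this has rank 4, with invariant factors (1,1,1,1).

Now H_k = ker ∂_k / im ∂_{k+1}, so:

  H_3: rank ker ∂_3 − rank ∂_4 = (5 − 4) − 0 = 1, and there is no ∂_4, so H_3 = Z.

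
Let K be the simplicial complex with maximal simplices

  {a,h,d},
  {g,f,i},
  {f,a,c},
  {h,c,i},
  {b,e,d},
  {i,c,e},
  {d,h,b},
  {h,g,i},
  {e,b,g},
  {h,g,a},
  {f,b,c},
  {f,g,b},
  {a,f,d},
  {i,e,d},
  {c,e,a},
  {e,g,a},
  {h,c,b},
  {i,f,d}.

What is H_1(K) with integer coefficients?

H_1 ≅ Z^2.

Take the total order a < b < c < d < e < f < g < h < i on the vertex set. Then K (dimension 2) consists of the simplices:

  0-simplices (9): a, b, c, d, e, f, g, h, i
  1-simplices (27): ac, ad, ae, af, ag, ah, bc, bd, be, bf, bg, bh, ce, cf, ch, ci, de, df, dh, di, eg, ei, fg, fi, gh, gi, hi
  2-simplices (18): ace, acf, adf, adh, aeg, agh, bcf, bch, bde, bdh, beg, bfg, cei, chi, dei, dfi, fgi, ghi

Hence C_0 ≅ Z^9, C_1 ≅ Z^27, C_2 ≅ Z^18.

The boundary map ∂_1: C_1 → C_0 maps an edge to its endpoints' difference, ∂[p,q] = q − p.
This gives a 9×27 integer matrix of rank 8; reducing to Smith normal form yields diagonal entries (1,1,1,1,1,1,1,1).

The boundary map ∂_2: C_2 → C_1 acts by ∂[p,q,r] = [q,r] − [p,r] + [p,q]. For instance
  ∂bch = ch − bh + bc,
  ∂ghi = hi − gi + gh.
This gives a 27×18 integer matrix of rank 17; reducing to Smith normal form yields diagonal entries (1,1,1,1,1,1,1,1,1,1,1,1,1,1,1,1,1).

From H_k ≅ ker(∂_k) / im(∂_{k+1}) we obtain:

  H_1: rank ker ∂_1 − rank ∂_2 = (27 − 8) − 17 = 2, and the invariant factors of ∂_2 are all 1, so H_1 = Z^2.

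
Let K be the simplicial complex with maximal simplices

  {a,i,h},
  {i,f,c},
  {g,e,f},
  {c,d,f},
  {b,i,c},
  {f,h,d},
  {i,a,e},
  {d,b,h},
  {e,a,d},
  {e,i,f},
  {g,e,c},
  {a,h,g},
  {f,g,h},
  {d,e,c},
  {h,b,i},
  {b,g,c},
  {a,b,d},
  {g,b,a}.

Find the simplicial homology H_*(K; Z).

Fix the vertex order a < b < c < d < e < f < g < h < i and write every simplex with vertices in increasing order. Then dim K = 2 and the simplices of K are:

  0-simplices (9): a, b, c, d, e, f, g, h, i
  1-simplices (27): ab, ad, ae, ag, ah, ai, bc, bd, bg, bh, bi, cd, ce, cf, cg, ci, de, df, dh, ef, eg, ei, fg, fh, fi, gh, hi
  2-simplices (18): abd, abg, ade, aei, agh, ahi, bcg, bci, bdh, bhi, cde, cdf, ceg, cfi, dfh, efg, efi, fgh

Hence C_0 ≅ Z^9, C_1 ≅ Z^27, C_2 ≅ Z^18.

Boundary ∂_1: C_1 → C_0 maps an edge to its endpoints' difference, ∂[p,q] = q − p. For instance
  ∂df = f − d.
This gives a 9×27 integer matrix of rank 8; reducing to Smith normal form yields diagonal entries (1,1,1,1,1,1,1,1).

Boundary ∂_2: C_2 → C_1 maps a triangle to the signed sum of its edges. For instance
  ∂cfi = fi − ci + cf,
  ∂cde = de − ce + cd.
This gives a 27×18 integer matrix of rank 18; reducing to Smith normal form yields diagonal entries (1,1,1,1,1,1,1,1,1,1,1,1,1,1,1,1,1,2).

From H_k ≅ ker(∂_k) / im(∂_{k+1}) we obtain:

  H_0: rank C_0 − rank ∂_1 = 9 − 8 = 1, and the invariant factors of ∂_1 are all 1, so H_0 ≅ Z.
  H_1: rank ker ∂_1 − rank ∂_2 = (27 − 8) − 18 = 1, and ∂_2 has invariant factor 2 > 1, so H_1 ≅ Z ⊕ Z/2Z.
  H_2: rank ker ∂_2 − rank ∂_3 = (18 − 18) − 0 = 0, and there is no ∂_3, so H_2 ≅ 0.

As a check, the Euler characteristic is 9 − 27 + 18 = 0, which agrees with 1 − 1 + 0 = 0.

H_0 = Z,  H_1 = Z ⊕ Z/2Z,  H_2 = 0.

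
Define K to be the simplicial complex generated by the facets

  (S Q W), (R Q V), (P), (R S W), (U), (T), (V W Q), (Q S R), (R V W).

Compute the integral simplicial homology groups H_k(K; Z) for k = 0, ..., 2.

Order the vertices as P < Q < R < S < T < U < V < W. Listing each simplex with vertices in this order, K has dimension 2 with simplices:

  0-simplices (8): P, Q, R, S, T, U, V, W
  1-simplices (9): QR, QS, QV, QW, RS, RV, RW, SW, VW
  2-simplices (6): QRS, QRV, QSW, QVW, RSW, RVW

so the chain groups are C_0 ≅ Z^8, C_1 ≅ Z^9, C_2 ≅ Z^6.

Boundary ∂_1: C_1 → C_0 maps an edge to its endpoints' difference, ∂[p,q] = q − p. For instance
  ∂QS = S − Q.
This gives a 8×9 integer matrix of rank 4; reducing to Smith normal form yields diagonal entries (1,1,1,1).

Boundary ∂_2: C_2 → C_1 sends each 2-simplex [p,q,r] to [q,r] − [p,r] + [p,q]. For instance
  ∂RSW = SW − RW + RS,
  ∂QSW = SW − QW + QS.
This gives a 9×6 integer matrix of rank 5; reducing to Smith normal form yields diagonal entries (1,1,1,1,1).

Reading off H_k = ker ∂_k / im ∂_{k+1}:

  H_0: rank C_0 − rank ∂_1 = 8 − 4 = 4, and the invariant factors of ∂_1 are all 1, so H_0 = Z^4.
  H_1: rank ker ∂_1 − rank ∂_2 = (9 − 4) − 5 = 0, and the invariant factors of ∂_2 are all 1, so H_1 = 0.
  H_2: rank ker ∂_2 − rank ∂_3 = (6 − 5) − 0 = 1, and there is no ∂_3, so H_2 = Z.

As a check, the Euler characteristic is 8 − 9 + 6 = 5, which agrees with 4 − 0 + 1 = 5.
(K is a triangulation of the disjoint union of the 2-sphere S^2 and a set of 3 points.)

H_0 ≅ Z^4,  H_1 = 0,  H_2 ≅ Z.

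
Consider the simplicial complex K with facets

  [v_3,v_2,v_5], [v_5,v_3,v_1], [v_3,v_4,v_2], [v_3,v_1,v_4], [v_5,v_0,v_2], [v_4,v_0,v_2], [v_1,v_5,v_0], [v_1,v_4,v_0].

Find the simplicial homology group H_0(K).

H_0 = Z.

Fix the vertex order v_0 < v_1 < v_2 < v_3 < v_4 < v_5 and write every simplex with vertices in increasing order. Then dim K = 2 and the simplices of K are:

  0-simplices (6): [v_0], [v_1], [v_2], [v_3], [v_4], [v_5]
  1-simplices (12): [v_0,v_1], [v_0,v_2], [v_0,v_4], [v_0,v_5], [v_1,v_3], [v_1,v_4], [v_1,v_5], [v_2,v_3], [v_2,v_4], [v_2,v_5], [v_3,v_4], [v_3,v_5]
  2-simplices (8): [v_0,v_1,v_4], [v_0,v_1,v_5], [v_0,v_2,v_4], [v_0,v_2,v_5], [v_1,v_3,v_4], [v_1,v_3,v_5], [v_2,v_3,v_4], [v_2,v_3,v_5]

so the chain groups are C_0 ≅ Z^6, C_1 ≅ Z^12, C_2 ≅ Z^8.

The boundary map ∂_1: C_1 → C_0 is given by ∂[p,q] = [q] − [p]. For instance
  ∂[v_2,v_5] = [v_5] − [v_2].
The 6×12 boundary matrix has rank 5 and Smith normal form diag(1,1,1,1,1).

∂_2: C_2 → C_1 maps a triangle to the signed sum of its edges. For instance
  ∂[v_0,v_2,v_5] = [v_2,v_5] − [v_0,v_5] + [v_0,v_2],
  ∂[v_2,v_3,v_5] = [v_3,v_5] − [v_2,v_5] + [v_2,v_3].
This gives a 12×8 integer matrix of rank 7; reducing to Smith normal form yields diagonal entries (1,1,1,1,1,1,1).

Now H_k = ker ∂_k / im ∂_{k+1}, so:

  H_0: rank C_0 − rank ∂_1 = 6 − 5 = 1, and the invariant factors of ∂_1 are all 1, so H_0 = Z.

(K is a triangulation of the 2-sphere S^2.)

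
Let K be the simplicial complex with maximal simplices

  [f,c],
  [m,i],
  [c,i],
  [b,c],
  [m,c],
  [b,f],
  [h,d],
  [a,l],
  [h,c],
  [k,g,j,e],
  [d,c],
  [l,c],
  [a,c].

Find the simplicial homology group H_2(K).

H_2 ≅ 0.

We work with the vertex ordering a < b < c < d < e < f < g < h < i < j < k < l < m. The simplices of K, each written with vertices in increasing order, are:

  0-simplices (13): a, b, c, d, e, f, g, h, i, j, k, l, m
  1-simplices (18): ac, al, bc, bf, cd, cf, ch, ci, cl, cm, dh, eg, ej, ek, gj, gk, im, jk
  2-simplices (4): egj, egk, ejk, gjk
  3-simplices (1): egjk

giving chain groups C_0 ≅ Z^13, C_1 ≅ Z^18, C_2 ≅ Z^4, C_3 ≅ Z^1.

The boundary map ∂_1: C_1 → C_0 maps an edge to its endpoints' difference, ∂[p,q] = q − p.
The 13×18 boundary matrix has rank 11 and Smith normal form diag(1,1,1,1,1,1,1,1,1,1,1).

∂_2: C_2 → C_1 maps a triangle to the signed sum of its edges. For instance
  ∂ejk = jk − ek + ej,
  ∂egj = gj − ej + eg.
This gives a 18×4 integer matrix of rank 3; reducing to Smith normal form yields diagonal entries (1,1,1).

Boundary ∂_3: C_3 → C_2 sends each 3-simplex σ to the alternating sum Σ_i (−1)^i (σ with its i-th vertex removed). For instance
  ∂egjk = gjk − ejk + egk − egj.
This gives a 4×1 integer matrix of rank 1; reducing to Smith normal form yields diagonal entries (1).

Computing H_k = (kernel of ∂_k) / (image of ∂_{k+1}):

  H_2: rank ker ∂_2 − rank ∂_3 = (4 − 3) − 1 = 0, and the invariant factors of ∂_3 are all 1, so H_2 = 0.

(K is a triangulation of the disjoint union of the 3-simplex and a wedge of 4 circles.)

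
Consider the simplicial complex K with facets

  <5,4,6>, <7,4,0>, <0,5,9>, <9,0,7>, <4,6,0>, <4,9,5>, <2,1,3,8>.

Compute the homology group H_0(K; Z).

Order the vertices as 0 < 1 < 2 < 3 < 4 < 5 < 6 < 7 < 8 < 9. Listing each simplex with vertices in this order, K has dimension 3 with simplices:

  0-simplices (10): [0], [1], [2], [3], [4], [5], [6], [7], [8], [9]
  1-simplices (18): [0,4], [0,5], [0,6], [0,7], [0,9], [1,2], [1,3], [1,8], [2,3], [2,8], [3,8], [4,5], [4,6], [4,7], [4,9], [5,6], [5,9], [7,9]
  2-simplices (10): [0,4,6], [0,4,7], [0,5,9], [0,7,9], [1,2,3], [1,2,8], [1,3,8], [2,3,8], [4,5,6], [4,5,9]
  3-simplices (1): [1,2,3,8]

so the chain groups are C_0 ≅ Z^10, C_1 ≅ Z^18, C_2 ≅ Z^10, C_3 ≅ Z^1.

Boundary ∂_1: C_1 → C_0 maps an edge to its endpoints' difference, ∂[p,q] = q − p. For instance
  ∂[4,6] = [6] − [4].
This gives a 10×18 integer matrix of rank 8; reducing to Smith normal form yields diagonal entries (1,1,1,1,1,1,1,1).

∂_2: C_2 → C_1 maps a triangle to the signed sum of its edges. For instance
  ∂[2,3,8] = [3,8] − [2,8] + [2,3],
  ∂[1,2,8] = [2,8] − [1,8] + [1,2].
The resulting 18×10 matrix has rank 9, and its Smith normal form has invariant factors (1,1,1,1,1,1,1,1,1).

Boundary ∂_3: C_3 → C_2 sends each 3-simplex σ to the alternating sum Σ_i (−1)^i (σ with its i-th vertex removed). For instance
  ∂[1,2,3,8] = [2,3,8] − [1,3,8] + [1,2,8] − [1,2,3].
The 10×1 boundary matrix has rank 1 and Smith normal form diag(1).

Computing H_k = (kernel of ∂_k) / (image of ∂_{k+1}):

  H_0: rank C_0 − rank ∂_1 = 10 − 8 = 2, and the invariant factors of ∂_1 are all 1, so H_0 ≅ Z^2.

H_0 = Z^2.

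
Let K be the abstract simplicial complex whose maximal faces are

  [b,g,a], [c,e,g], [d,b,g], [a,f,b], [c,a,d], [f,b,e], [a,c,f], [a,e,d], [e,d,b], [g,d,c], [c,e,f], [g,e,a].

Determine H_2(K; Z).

H_2 = 0.

K has 7 vertices, 18 edges, 12 triangles.
rank ∂_2 = 12, rank ∂_3 = 0 ⇒ b_2 = 12 − 12 − 0 = 0. So H_2 ≅ 0.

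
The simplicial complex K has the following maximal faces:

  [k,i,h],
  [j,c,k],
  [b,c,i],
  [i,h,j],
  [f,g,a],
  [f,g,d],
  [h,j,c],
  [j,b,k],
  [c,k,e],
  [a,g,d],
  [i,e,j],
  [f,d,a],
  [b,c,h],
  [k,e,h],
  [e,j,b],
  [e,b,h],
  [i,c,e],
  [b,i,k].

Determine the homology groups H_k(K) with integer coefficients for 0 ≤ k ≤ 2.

K has 11 vertices, 27 edges, 18 triangles.
rank ∂_0 = 0, rank ∂_1 = 9 ⇒ b_0 = 11 − 0 − 9 = 2; all invariant factors of ∂_1 are 1 so no torsion. So H_0 = Z^2.
rank ∂_1 = 9, rank ∂_2 = 16 ⇒ b_1 = 27 − 9 − 16 = 2; all invariant factors of ∂_2 are 1 so no torsion. So H_1 = Z^2.
rank ∂_2 = 16, rank ∂_3 = 0 ⇒ b_2 = 18 − 16 − 0 = 2. So H_2 = Z^2.

H_0 ≅ Z^2,  H_1 ≅ Z^2,  H_2 ≅ Z^2.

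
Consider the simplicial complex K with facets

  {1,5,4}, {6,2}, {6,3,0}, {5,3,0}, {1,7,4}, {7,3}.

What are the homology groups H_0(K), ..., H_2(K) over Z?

H_0 ≅ Z,  H_1 ≅ Z,  H_2 = 0.

We work with the vertex ordering 0 < 1 < 2 < 3 < 4 < 5 < 6 < 7. The simplices of K, each written with vertices in increasing order, are:

  0-simplices (8): [0], [1], [2], [3], [4], [5], [6], [7]
  1-simplices (12): [0,3], [0,5], [0,6], [1,4], [1,5], [1,7], [2,6], [3,5], [3,6], [3,7], [4,5], [4,7]
  2-simplices (4): [0,3,5], [0,3,6], [1,4,5], [1,4,7]

Hence C_0 ≅ Z^8, C_1 ≅ Z^12, C_2 ≅ Z^4.

Boundary ∂_1: C_1 → C_0 sends each edge [p,q] (with p < q) to q − p.
The resulting 8×12 matrix has rank 7, and its Smith normal form has invariant factors (1,1,1,1,1,1,1).

The boundary map ∂_2: C_2 → C_1 acts by ∂[p,q,r] = [q,r] − [p,r] + [p,q]. For instance
  ∂[0,3,5] = [3,5] − [0,5] + [0,3],
  ∂[0,3,6] = [3,6] − [0,6] + [0,3].
The 12×4 boundary matrix has rank 4 and Smith normal form diag(1,1,1,1).

From H_k ≅ ker(∂_k) / im(∂_{k+1}) we obtain:

  H_0: rank C_0 − rank ∂_1 = 8 − 7 = 1, and the invariant factors of ∂_1 are all 1, so H_0 ≅ Z.
  H_1: rank ker ∂_1 − rank ∂_2 = (12 − 7) − 4 = 1, and the invariant factors of ∂_2 are all 1, so H_1 ≅ Z.
  H_2: rank ker ∂_2 − rank ∂_3 = (4 − 4) − 0 = 0, and there is no ∂_3, so H_2 ≅ 0.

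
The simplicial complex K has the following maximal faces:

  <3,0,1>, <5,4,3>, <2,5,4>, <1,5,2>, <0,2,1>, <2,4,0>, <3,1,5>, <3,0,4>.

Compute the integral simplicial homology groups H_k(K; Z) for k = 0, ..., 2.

Order the vertices as 0 < 1 < 2 < 3 < 4 < 5. Listing each simplex with vertices in this order, K has dimension 2 with simplices:

  0-simplices (6): [0], [1], [2], [3], [4], [5]
  1-simplices (12): [0,1], [0,2], [0,3], [0,4], [1,2], [1,3], [1,5], [2,4], [2,5], [3,4], [3,5], [4,5]
  2-simplices (8): [0,1,2], [0,1,3], [0,2,4], [0,3,4], [1,2,5], [1,3,5], [2,4,5], [3,4,5]

giving chain groups C_0 ≅ Z^6, C_1 ≅ Z^12, C_2 ≅ Z^8.

∂_1: C_1 → C_0 sends each edge [p,q] (with p < q) to q − p. For instance
  ∂[1,5] = [5] − [1].
This gives a 6×12 integer matrix of rank 5; reducing to Smith normal form yields diagonal entries (1,1,1,1,1).

The boundary map ∂_2: C_2 → C_1 maps a triangle to the signed sum of its edges. For instance
  ∂[0,1,3] = [1,3] − [0,3] + [0,1],
  ∂[2,4,5] = [4,5] − [2,5] + [2,4].
The 12×8 boundary matrix has rank 7 and Smith normal form diag(1,1,1,1,1,1,1).

From H_k ≅ ker(∂_k) / im(∂_{k+1}) we obtain:

  H_0: rank C_0 − rank ∂_1 = 6 − 5 = 1, and the invariant factors of ∂_1 are all 1, so H_0 = Z.
  H_1: rank ker ∂_1 − rank ∂_2 = (12 − 5) − 7 = 0, and the invariant factors of ∂_2 are all 1, so H_1 = 0.
  H_2: rank ker ∂_2 − rank ∂_3 = (8 − 7) − 0 = 1, and there is no ∂_3, so H_2 = Z.

H_0 = Z,  H_1 = 0,  H_2 = Z.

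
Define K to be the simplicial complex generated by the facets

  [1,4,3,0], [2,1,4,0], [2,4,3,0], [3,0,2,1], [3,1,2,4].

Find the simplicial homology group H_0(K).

K has 5 vertices, 10 edges, 10 triangles, 5 3-simplices.
rank ∂_0 = 0, rank ∂_1 = 4 ⇒ b_0 = 5 − 0 − 4 = 1; all invariant factors of ∂_1 are 1 so no torsion. So H_0 = Z.

H_0 = Z.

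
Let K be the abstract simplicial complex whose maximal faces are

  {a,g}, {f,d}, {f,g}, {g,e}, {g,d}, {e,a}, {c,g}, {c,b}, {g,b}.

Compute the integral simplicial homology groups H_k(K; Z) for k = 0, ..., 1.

K has 7 vertices, 9 edges.
rank ∂_0 = 0, rank ∂_1 = 6 ⇒ b_0 = 7 − 0 − 6 = 1; all invariant factors of ∂_1 are 1 so no torsion. So H_0 = Z.
rank ∂_1 = 6, rank ∂_2 = 0 ⇒ b_1 = 9 − 6 − 0 = 3. So H_1 = Z^3.

H_0 ≅ Z,  H_1 ≅ Z^3.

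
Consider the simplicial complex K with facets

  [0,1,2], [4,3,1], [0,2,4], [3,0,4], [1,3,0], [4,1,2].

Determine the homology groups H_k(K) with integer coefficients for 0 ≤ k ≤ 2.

H_0 ≅ Z,  H_1 = 0,  H_2 ≅ Z.

We work with the vertex ordering 0 < 1 < 2 < 3 < 4. The simplices of K, each written with vertices in increasing order, are:

  0-simplices (5): [0], [1], [2], [3], [4]
  1-simplices (9): [0,1], [0,2], [0,3], [0,4], [1,2], [1,3], [1,4], [2,4], [3,4]
  2-simplices (6): [0,1,2], [0,1,3], [0,2,4], [0,3,4], [1,2,4], [1,3,4]

so the chain groups are C_0 ≅ Z^5, C_1 ≅ Z^9, C_2 ≅ Z^6.

The boundary map ∂_1: C_1 → C_0 is given by ∂[p,q] = [q] − [p]. For instance
  ∂[0,3] = [3] − [0].
As a 5×9 matrix over Z this has rank 4, with invariant factors (1,1,1,1).

∂_2: C_2 → C_1 acts by ∂[p,q,r] = [q,r] − [p,r] + [p,q]. For instance
  ∂[0,2,4] = [2,4] − [0,4] + [0,2],
  ∂[0,3,4] = [3,4] − [0,4] + [0,3].
The 9×6 boundary matrix has rank 5 and Smith normal form diag(1,1,1,1,1).

From H_k ≅ ker(∂_k) / im(∂_{k+1}) we obtain:

  H_0: rank C_0 − rank ∂_1 = 5 − 4 = 1, and the invariant factors of ∂_1 are all 1, so H_0 ≅ Z.
  H_1: rank ker ∂_1 − rank ∂_2 = (9 − 4) − 5 = 0, and the invariant factors of ∂_2 are all 1, so H_1 ≅ 0.
  H_2: rank ker ∂_2 − rank ∂_3 = (6 − 5) − 0 = 1, and there is no ∂_3, so H_2 ≅ Z.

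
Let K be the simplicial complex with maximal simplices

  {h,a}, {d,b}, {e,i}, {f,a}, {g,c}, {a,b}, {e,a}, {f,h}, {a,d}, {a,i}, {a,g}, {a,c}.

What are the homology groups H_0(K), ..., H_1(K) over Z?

Order the vertices as a < b < c < d < e < f < g < h < i. Listing each simplex with vertices in this order, K has dimension 1 with simplices:

  0-simplices (9): a, b, c, d, e, f, g, h, i
  1-simplices (12): ab, ac, ad, ae, af, ag, ah, ai, bd, cg, ei, fh

so the chain groups are C_0 ≅ Z^9, C_1 ≅ Z^12.

Boundary ∂_1: C_1 → C_0 sends each edge [p,q] (with p < q) to q − p.
The resulting 9×12 matrix has rank 8, and its Smith normal form has invariant factors (1,1,1,1,1,1,1,1).

Now H_k = ker ∂_k / im ∂_{k+1}, so:

  H_0: rank C_0 − rank ∂_1 = 9 − 8 = 1, and the invariant factors of ∂_1 are all 1, so H_0 ≅ Z.
  H_1: rank ker ∂_1 − rank ∂_2 = (12 − 8) − 0 = 4, and there is no ∂_2, so H_1 ≅ Z^4.

H_0 ≅ Z,  H_1 ≅ Z^4.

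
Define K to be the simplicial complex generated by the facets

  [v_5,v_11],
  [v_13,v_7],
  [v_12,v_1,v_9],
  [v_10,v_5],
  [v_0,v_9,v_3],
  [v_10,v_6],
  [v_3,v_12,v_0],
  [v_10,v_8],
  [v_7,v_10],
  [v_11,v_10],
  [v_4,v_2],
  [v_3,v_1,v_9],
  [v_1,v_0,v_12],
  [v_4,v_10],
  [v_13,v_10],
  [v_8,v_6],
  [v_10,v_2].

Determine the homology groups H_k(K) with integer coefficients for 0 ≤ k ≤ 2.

Fix the vertex order v_0 < v_1 < v_2 < v_3 < v_4 < v_5 < v_6 < v_7 < v_8 < v_9 < v_10 < v_11 < v_12 < v_13 and write every simplex with vertices in increasing order. Then dim K = 2 and the simplices of K are:

  0-simplices (14): [v_0], [v_1], [v_2], [v_3], [v_4], [v_5], [v_6], [v_7], [v_8], [v_9], [v_10], [v_11], [v_12], [v_13]
  1-simplices (22): (22 of them)
  2-simplices (5): [v_0,v_1,v_12], [v_0,v_3,v_9], [v_0,v_3,v_12], [v_1,v_3,v_9], [v_1,v_9,v_12]

giving chain groups C_0 ≅ Z^14, C_1 ≅ Z^22, C_2 ≅ Z^5.

The boundary map ∂_1: C_1 → C_0 maps an edge to its endpoints' difference, ∂[p,q] = q − p. For instance
  ∂[v_10,v_13] = [v_13] − [v_10].
This gives a 14×22 integer matrix of rank 12; reducing to Smith normal form yields diagonal entries (1,1,1,1,1,1,1,1,1,1,1,1).

The boundary map ∂_2: C_2 → C_1 acts by ∂[p,q,r] = [q,r] − [p,r] + [p,q]. For instance
  ∂[v_0,v_1,v_12] = [v_1,v_12] − [v_0,v_12] + [v_0,v_1],
  ∂[v_1,v_3,v_9] = [v_3,v_9] − [v_1,v_9] + [v_1,v_3].
The 22×5 boundary matrix has rank 5 and Smith normal form diag(1,1,1,1,1).

Now H_k = ker ∂_k / im ∂_{k+1}, so:

  H_0: rank C_0 − rank ∂_1 = 14 − 12 = 2, and the invariant factors of ∂_1 are all 1, so H_0 = Z^2.
  H_1: rank ker ∂_1 − rank ∂_2 = (22 − 12) − 5 = 5, and the invariant factors of ∂_2 are all 1, so H_1 = Z^5.
  H_2: rank ker ∂_2 − rank ∂_3 = (5 − 5) − 0 = 0, and there is no ∂_3, so H_2 = 0.

H_0 = Z^2,  H_1 = Z^5,  H_2 = 0.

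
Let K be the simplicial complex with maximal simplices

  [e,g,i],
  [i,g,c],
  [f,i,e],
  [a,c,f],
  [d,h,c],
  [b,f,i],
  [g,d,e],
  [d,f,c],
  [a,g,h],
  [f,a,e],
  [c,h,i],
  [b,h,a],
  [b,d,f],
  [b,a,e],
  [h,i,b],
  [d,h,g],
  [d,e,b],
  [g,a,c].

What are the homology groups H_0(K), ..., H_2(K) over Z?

Take the total order a < b < c < d < e < f < g < h < i on the vertex set. Then K (dimension 2) consists of the simplices:

  0-simplices (9): a, b, c, d, e, f, g, h, i
  1-simplices (27): ab, ac, ae, af, ag, ah, bd, be, bf, bh, bi, cd, cf, cg, ch, ci, de, df, dg, dh, ef, eg, ei, fi, gh, gi, hi
  2-simplices (18): abe, abh, acf, acg, aef, agh, bde, bdf, bfi, bhi, cdf, cdh, cgi, chi, deg, dgh, efi, egi

Hence C_0 ≅ Z^9, C_1 ≅ Z^27, C_2 ≅ Z^18.

Boundary ∂_1: C_1 → C_0 is given by ∂[p,q] = [q] − [p]. For instance
  ∂gh = h − g.
The resulting 9×27 matrix has rank 8, and its Smith normal form has invariant factors (1,1,1,1,1,1,1,1).

∂_2: C_2 → C_1 maps a triangle to the signed sum of its edges. For instance
  ∂cdh = dh − ch + cd,
  ∂cdf = df − cf + cd.
The resulting 27×18 matrix has rank 18, and its Smith normal form has invariant factors (1,1,1,1,1,1,1,1,1,1,1,1,1,1,1,1,1,2).

Now H_k = ker ∂_k / im ∂_{k+1}, so:

  H_0: rank C_0 − rank ∂_1 = 9 − 8 = 1, and the invariant factors of ∂_1 are all 1, so H_0 = Z.
  H_1: rank ker ∂_1 − rank ∂_2 = (27 − 8) − 18 = 1, and ∂_2 has invariant factor 2 > 1, so H_1 = Z × Z/2.
  H_2: rank ker ∂_2 − rank ∂_3 = (18 − 18) − 0 = 0, and there is no ∂_3, so H_2 = 0.

H_0 = Z,  H_1 = Z × Z/2,  H_2 = 0.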